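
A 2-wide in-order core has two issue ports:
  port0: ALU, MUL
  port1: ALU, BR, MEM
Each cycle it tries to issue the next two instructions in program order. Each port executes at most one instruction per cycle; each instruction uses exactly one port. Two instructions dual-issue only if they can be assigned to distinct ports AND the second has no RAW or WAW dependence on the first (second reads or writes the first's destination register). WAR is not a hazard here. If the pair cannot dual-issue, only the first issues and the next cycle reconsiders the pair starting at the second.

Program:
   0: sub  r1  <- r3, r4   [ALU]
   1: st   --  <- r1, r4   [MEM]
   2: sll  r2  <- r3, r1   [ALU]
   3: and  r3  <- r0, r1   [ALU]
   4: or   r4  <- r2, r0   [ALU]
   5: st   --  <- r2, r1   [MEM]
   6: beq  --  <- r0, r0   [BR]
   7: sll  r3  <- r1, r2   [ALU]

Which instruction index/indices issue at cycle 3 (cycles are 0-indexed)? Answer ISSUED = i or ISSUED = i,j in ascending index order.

[0] i0  sub.ALU  -- RAW r1
[1] i1/i2  st.MEM+sll.ALU  -- pair
[2] i3/i4  and.ALU+or.ALU  -- pair
[3] i5  st.MEM  -- no-port MEM/BR
[4] i6/i7  beq.BR+sll.ALU  -- pair

ISSUED = 5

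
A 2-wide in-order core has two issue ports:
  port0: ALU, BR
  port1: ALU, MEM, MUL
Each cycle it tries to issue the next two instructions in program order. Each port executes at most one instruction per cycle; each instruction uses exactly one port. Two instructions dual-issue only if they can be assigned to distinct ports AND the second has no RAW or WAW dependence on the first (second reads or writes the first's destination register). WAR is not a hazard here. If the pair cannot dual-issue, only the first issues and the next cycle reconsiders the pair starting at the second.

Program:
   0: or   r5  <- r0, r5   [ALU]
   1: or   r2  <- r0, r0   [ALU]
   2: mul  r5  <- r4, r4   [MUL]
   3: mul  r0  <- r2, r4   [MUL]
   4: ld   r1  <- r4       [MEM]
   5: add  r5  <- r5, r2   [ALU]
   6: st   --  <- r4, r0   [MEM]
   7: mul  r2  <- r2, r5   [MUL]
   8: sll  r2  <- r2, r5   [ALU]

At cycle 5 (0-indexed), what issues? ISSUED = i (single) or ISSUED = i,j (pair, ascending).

ISSUED = 7

[0] i0&i1  or.ALU or.ALU  -- 2-wide
[1] i2  mul.MUL  -- no-port MUL/MUL
[2] i3  mul.MUL  -- no-port MUL/MEM
[3] i4&i5  ld.MEM add.ALU  -- 2-wide
[4] i6  st.MEM  -- no-port MEM/MUL
[5] i7  mul.MUL  -- RAW+WAW r2
[6] i8  sll.ALU  -- tail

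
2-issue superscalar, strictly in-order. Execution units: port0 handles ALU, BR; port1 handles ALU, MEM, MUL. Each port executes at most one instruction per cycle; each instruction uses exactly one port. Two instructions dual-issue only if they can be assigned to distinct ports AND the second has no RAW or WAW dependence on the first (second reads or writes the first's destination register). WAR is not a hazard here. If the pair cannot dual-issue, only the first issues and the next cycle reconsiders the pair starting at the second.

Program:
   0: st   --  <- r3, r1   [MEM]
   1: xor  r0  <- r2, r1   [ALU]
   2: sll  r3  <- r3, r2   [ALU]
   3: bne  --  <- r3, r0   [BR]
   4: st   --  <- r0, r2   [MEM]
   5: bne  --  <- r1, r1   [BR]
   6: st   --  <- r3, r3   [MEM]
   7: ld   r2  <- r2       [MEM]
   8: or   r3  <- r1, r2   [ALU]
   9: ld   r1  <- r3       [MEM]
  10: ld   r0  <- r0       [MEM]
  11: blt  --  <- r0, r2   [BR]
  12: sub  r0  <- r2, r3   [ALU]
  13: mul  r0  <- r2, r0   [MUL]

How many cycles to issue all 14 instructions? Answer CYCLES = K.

0. st xor @i0,i1  | pair
1. sll @i2  | RAW r3
2. bne st @i3,i4  | pair
3. bne st @i5,i6  | pair
4. ld @i7  | RAW r2
5. or @i8  | RAW r3
6. ld @i9  | no-port MEM/MEM
7. ld @i10  | RAW r0
8. blt sub @i11,i12  | pair
9. mul @i13  | tail

CYCLES = 10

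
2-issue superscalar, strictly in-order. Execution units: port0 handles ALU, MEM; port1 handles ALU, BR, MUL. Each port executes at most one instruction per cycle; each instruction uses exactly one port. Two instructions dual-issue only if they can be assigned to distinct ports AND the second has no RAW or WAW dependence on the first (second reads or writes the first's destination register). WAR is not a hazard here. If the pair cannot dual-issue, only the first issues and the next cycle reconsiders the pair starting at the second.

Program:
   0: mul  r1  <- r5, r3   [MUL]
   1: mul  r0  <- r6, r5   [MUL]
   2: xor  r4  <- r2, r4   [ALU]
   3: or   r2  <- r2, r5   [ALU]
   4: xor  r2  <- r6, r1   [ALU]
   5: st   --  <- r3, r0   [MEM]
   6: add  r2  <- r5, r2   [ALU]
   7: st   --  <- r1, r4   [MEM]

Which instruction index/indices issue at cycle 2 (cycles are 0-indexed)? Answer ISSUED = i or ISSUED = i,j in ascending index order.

ISSUED = 3

  cy0 -> i0 (mul.MUL) no-port MUL/MUL
  cy1 -> i1&i2 (mul.MUL;xor.ALU) 2-wide
  cy2 -> i3 (or.ALU) WAW r2
  cy3 -> i4&i5 (xor.ALU;st.MEM) 2-wide
  cy4 -> i6&i7 (add.ALU;st.MEM) 2-wide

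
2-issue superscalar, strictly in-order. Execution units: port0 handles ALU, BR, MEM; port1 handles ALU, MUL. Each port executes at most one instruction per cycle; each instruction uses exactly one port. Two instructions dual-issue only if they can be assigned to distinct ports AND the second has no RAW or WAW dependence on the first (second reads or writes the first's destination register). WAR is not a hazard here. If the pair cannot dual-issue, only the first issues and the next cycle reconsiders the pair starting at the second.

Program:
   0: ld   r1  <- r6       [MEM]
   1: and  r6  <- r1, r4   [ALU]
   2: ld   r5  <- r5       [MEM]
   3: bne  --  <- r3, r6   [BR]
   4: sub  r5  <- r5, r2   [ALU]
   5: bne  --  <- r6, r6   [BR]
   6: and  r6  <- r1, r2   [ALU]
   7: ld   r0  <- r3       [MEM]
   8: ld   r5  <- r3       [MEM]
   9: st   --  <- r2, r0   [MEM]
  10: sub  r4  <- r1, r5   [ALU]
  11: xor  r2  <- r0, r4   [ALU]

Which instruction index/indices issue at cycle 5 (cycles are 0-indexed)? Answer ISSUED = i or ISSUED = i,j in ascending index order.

c0: i0 ld.MEM  RAW r1
c1: i1/i2 and.ALU ld.MEM  pair
c2: i3/i4 bne.BR sub.ALU  pair
c3: i5/i6 bne.BR and.ALU  pair
c4: i7 ld.MEM  no-port MEM/MEM
c5: i8 ld.MEM  no-port MEM/MEM
c6: i9/i10 st.MEM sub.ALU  pair
c7: i11 xor.ALU  tail

ISSUED = 8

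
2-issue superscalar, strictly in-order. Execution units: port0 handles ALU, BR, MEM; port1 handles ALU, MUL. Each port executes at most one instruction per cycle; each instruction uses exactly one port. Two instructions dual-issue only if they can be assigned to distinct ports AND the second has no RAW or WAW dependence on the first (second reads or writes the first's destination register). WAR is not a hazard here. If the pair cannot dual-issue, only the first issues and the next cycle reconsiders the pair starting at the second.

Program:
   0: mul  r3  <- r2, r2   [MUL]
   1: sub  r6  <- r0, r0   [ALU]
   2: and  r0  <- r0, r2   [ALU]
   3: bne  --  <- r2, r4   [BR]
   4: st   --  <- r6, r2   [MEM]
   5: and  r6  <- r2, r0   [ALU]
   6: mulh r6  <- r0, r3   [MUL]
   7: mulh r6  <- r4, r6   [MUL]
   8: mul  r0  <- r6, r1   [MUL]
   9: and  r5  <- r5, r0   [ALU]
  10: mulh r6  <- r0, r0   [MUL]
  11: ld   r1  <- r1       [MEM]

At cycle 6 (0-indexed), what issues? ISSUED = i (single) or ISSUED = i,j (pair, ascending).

ISSUED = 9,10

#0 head=0: mul.MUL+sub.ALU i0/i1 dual
#1 head=2: and.ALU+bne.BR i2/i3 dual
#2 head=4: st.MEM+and.ALU i4/i5 dual
#3 head=6: mulh.MUL i6 no-port MUL/MUL
#4 head=7: mulh.MUL i7 no-port MUL/MUL
#5 head=8: mul.MUL i8 RAW r0
#6 head=9: and.ALU+mulh.MUL i9/i10 dual
#7 head=11: ld.MEM i11 tail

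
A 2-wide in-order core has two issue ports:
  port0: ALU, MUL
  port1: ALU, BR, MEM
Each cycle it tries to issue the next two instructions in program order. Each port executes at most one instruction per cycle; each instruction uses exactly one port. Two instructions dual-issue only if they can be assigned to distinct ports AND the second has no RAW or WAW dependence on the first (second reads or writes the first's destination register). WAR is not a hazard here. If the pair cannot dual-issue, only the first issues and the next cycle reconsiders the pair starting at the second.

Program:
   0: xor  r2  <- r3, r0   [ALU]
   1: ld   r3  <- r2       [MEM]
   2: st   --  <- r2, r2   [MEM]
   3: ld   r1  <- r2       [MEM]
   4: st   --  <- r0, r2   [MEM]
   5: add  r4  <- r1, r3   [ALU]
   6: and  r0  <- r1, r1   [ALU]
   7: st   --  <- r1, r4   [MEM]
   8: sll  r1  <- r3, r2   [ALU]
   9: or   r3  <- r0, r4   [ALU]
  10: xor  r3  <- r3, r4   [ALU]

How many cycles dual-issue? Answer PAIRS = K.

PAIRS = 3

t=0 i0:xor ; RAW r2
t=1 i1:ld ; no-port MEM/MEM
t=2 i2:st ; no-port MEM/MEM
t=3 i3:ld ; no-port MEM/MEM
t=4 i4/i5:st;add ; dual
t=5 i6/i7:and;st ; dual
t=6 i8/i9:sll;or ; dual
t=7 i10:xor ; tail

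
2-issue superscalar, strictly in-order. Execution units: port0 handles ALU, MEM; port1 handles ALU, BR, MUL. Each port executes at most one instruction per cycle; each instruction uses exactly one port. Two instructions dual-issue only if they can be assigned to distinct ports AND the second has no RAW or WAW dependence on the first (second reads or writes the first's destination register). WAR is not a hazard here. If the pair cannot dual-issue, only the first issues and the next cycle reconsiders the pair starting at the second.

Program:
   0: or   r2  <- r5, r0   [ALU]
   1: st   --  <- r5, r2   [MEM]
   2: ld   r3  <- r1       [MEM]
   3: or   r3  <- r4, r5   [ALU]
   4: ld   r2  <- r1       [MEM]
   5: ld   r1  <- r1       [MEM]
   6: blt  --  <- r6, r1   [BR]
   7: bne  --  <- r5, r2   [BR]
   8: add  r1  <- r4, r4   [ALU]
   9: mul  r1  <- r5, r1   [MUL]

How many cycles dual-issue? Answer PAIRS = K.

PAIRS = 2

t=0 i0:or ; RAW r2
t=1 i1:st ; no-port MEM/MEM
t=2 i2:ld ; WAW r3
t=3 i3/i4:or ld ; dual
t=4 i5:ld ; RAW r1
t=5 i6:blt ; no-port BR/BR
t=6 i7/i8:bne add ; dual
t=7 i9:mul ; tail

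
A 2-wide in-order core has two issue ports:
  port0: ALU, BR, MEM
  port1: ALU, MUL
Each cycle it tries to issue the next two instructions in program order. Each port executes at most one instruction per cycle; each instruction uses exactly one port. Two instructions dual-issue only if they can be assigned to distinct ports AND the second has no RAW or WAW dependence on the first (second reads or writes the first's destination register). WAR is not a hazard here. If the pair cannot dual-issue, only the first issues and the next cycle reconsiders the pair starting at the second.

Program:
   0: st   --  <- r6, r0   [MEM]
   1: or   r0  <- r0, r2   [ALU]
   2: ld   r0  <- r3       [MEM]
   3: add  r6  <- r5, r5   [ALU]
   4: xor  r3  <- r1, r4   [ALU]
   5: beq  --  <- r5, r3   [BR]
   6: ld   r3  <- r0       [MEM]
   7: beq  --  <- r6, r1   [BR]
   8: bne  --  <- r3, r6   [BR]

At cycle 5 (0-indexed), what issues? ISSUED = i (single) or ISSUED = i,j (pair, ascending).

#0 head=0: st.MEM or.ALU i0,i1 pair
#1 head=2: ld.MEM add.ALU i2,i3 pair
#2 head=4: xor.ALU i4 RAW r3
#3 head=5: beq.BR i5 no-port BR/MEM
#4 head=6: ld.MEM i6 no-port MEM/BR
#5 head=7: beq.BR i7 no-port BR/BR
#6 head=8: bne.BR i8 tail

ISSUED = 7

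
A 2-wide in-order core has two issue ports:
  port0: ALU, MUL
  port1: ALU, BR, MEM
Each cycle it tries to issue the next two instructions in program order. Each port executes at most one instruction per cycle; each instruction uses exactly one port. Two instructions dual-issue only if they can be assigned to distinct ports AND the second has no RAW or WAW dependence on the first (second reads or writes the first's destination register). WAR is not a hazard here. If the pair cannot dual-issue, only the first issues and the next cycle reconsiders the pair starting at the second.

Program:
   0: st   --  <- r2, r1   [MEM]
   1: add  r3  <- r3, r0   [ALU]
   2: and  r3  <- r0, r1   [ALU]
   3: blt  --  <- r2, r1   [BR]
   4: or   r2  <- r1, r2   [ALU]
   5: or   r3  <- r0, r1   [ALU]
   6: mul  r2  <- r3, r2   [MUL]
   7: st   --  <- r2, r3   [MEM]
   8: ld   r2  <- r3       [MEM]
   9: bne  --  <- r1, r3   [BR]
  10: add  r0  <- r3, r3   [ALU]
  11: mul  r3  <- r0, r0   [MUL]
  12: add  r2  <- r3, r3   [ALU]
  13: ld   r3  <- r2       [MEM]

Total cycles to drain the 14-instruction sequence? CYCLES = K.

[0] i0&i1  st add  -- pair
[1] i2&i3  and blt  -- pair
[2] i4&i5  or or  -- pair
[3] i6  mul  -- RAW r2
[4] i7  st  -- no-port MEM/MEM
[5] i8  ld  -- no-port MEM/BR
[6] i9&i10  bne add  -- pair
[7] i11  mul  -- RAW r3
[8] i12  add  -- RAW r2
[9] i13  ld  -- tail

CYCLES = 10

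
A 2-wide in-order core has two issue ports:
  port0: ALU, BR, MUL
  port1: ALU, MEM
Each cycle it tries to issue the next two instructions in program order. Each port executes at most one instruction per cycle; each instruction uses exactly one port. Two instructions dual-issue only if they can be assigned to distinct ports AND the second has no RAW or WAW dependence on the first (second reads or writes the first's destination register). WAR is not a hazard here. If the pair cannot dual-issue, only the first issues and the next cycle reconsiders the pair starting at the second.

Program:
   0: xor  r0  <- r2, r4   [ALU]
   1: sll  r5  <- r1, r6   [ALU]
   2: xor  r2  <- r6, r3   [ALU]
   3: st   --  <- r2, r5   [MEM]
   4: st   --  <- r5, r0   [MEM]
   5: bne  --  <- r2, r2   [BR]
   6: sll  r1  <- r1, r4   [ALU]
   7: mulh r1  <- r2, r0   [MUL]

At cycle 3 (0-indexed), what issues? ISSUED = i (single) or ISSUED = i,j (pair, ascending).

t=0 i0/i1:xor+sll ; pair
t=1 i2:xor ; RAW r2
t=2 i3:st ; no-port MEM/MEM
t=3 i4/i5:st+bne ; pair
t=4 i6:sll ; WAW r1
t=5 i7:mulh ; tail

ISSUED = 4,5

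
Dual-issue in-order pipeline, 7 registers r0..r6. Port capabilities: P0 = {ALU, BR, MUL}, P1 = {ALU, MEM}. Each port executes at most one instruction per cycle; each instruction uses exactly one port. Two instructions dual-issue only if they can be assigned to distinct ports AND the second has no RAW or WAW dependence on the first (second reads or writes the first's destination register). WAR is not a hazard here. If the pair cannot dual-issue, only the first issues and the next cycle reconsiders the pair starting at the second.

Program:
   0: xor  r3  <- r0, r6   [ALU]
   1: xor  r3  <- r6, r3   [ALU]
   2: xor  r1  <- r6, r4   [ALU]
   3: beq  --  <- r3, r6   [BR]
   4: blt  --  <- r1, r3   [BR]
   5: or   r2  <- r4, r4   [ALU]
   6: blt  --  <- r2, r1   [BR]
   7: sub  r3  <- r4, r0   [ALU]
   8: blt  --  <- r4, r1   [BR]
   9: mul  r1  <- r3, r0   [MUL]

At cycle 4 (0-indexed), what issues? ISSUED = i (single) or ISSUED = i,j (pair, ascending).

[0] i0  xor.ALU  -- RAW+WAW r3
[1] i1&i2  xor.ALU;xor.ALU  -- dual
[2] i3  beq.BR  -- no-port BR/BR
[3] i4&i5  blt.BR;or.ALU  -- dual
[4] i6&i7  blt.BR;sub.ALU  -- dual
[5] i8  blt.BR  -- no-port BR/MUL
[6] i9  mul.MUL  -- tail

ISSUED = 6,7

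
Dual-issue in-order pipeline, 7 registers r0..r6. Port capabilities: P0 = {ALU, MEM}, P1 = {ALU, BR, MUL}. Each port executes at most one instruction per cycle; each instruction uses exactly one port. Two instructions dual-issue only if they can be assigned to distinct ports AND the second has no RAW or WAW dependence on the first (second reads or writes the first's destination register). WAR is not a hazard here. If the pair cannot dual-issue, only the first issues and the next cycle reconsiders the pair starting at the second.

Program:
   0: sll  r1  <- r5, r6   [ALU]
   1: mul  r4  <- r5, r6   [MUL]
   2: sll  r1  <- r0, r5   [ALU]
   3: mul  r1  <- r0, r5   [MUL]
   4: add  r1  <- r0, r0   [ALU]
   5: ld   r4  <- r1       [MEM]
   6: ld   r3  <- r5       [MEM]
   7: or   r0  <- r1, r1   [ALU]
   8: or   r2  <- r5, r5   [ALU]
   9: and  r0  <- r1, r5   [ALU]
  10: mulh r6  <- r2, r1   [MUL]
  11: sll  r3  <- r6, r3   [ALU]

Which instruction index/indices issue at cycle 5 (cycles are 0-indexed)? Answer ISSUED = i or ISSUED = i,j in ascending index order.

ISSUED = 6,7

#0 head=0: sll.ALU mul.MUL i0,i1 dual
#1 head=2: sll.ALU i2 WAW r1
#2 head=3: mul.MUL i3 WAW r1
#3 head=4: add.ALU i4 RAW r1
#4 head=5: ld.MEM i5 no-port MEM/MEM
#5 head=6: ld.MEM or.ALU i6,i7 dual
#6 head=8: or.ALU and.ALU i8,i9 dual
#7 head=10: mulh.MUL i10 RAW r6
#8 head=11: sll.ALU i11 tail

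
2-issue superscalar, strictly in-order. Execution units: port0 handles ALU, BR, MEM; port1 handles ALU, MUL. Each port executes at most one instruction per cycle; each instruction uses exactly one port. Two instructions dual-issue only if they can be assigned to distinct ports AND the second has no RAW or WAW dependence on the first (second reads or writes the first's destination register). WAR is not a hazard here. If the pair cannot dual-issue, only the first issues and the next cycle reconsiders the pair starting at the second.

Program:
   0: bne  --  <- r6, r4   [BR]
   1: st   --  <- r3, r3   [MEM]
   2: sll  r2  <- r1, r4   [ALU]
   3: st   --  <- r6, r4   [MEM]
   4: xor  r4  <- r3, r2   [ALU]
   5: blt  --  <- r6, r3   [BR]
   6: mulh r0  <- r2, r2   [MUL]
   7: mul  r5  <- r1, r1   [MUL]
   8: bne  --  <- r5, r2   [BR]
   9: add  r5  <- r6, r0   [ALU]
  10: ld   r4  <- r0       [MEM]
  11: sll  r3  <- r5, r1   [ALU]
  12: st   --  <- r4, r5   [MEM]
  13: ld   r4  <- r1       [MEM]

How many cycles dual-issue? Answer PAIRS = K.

t=0 i0:bne ; no-port BR/MEM
t=1 i1/i2:st sll ; pair
t=2 i3/i4:st xor ; pair
t=3 i5/i6:blt mulh ; pair
t=4 i7:mul ; RAW r5
t=5 i8/i9:bne add ; pair
t=6 i10/i11:ld sll ; pair
t=7 i12:st ; no-port MEM/MEM
t=8 i13:ld ; tail

PAIRS = 5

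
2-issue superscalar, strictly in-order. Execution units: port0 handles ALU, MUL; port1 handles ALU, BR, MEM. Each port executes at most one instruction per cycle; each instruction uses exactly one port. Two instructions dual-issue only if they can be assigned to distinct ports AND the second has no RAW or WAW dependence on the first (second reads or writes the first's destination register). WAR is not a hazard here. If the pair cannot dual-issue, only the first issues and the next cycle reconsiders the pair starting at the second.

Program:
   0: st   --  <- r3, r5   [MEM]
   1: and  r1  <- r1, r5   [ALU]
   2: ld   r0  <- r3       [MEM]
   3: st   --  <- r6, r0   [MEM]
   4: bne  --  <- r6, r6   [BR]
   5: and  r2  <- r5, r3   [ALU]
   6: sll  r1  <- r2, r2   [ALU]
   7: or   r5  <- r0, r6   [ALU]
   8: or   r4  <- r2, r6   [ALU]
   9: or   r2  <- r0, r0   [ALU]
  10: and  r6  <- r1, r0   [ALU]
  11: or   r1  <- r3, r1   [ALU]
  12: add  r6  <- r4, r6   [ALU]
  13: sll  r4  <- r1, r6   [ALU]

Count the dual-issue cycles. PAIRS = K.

PAIRS = 5

[0] i0/i1  st and  -- pair
[1] i2  ld  -- no-port MEM/MEM
[2] i3  st  -- no-port MEM/BR
[3] i4/i5  bne and  -- pair
[4] i6/i7  sll or  -- pair
[5] i8/i9  or or  -- pair
[6] i10/i11  and or  -- pair
[7] i12  add  -- RAW r6
[8] i13  sll  -- tail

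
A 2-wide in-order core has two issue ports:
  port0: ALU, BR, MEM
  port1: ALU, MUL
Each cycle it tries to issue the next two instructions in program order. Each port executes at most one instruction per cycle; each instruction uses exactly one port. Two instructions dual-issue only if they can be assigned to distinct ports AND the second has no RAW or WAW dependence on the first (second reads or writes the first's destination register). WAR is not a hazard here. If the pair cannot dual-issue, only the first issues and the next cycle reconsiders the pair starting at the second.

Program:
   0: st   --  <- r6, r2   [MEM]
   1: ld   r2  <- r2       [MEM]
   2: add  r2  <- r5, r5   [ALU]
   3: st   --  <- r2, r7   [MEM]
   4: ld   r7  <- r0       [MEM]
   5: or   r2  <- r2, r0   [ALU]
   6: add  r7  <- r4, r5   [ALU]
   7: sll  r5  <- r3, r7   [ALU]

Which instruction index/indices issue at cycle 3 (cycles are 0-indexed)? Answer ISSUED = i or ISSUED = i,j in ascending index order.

ISSUED = 3

#0 head=0: st.MEM i0 no-port MEM/MEM
#1 head=1: ld.MEM i1 WAW r2
#2 head=2: add.ALU i2 RAW r2
#3 head=3: st.MEM i3 no-port MEM/MEM
#4 head=4: ld.MEM;or.ALU i4/i5 dual
#5 head=6: add.ALU i6 RAW r7
#6 head=7: sll.ALU i7 tail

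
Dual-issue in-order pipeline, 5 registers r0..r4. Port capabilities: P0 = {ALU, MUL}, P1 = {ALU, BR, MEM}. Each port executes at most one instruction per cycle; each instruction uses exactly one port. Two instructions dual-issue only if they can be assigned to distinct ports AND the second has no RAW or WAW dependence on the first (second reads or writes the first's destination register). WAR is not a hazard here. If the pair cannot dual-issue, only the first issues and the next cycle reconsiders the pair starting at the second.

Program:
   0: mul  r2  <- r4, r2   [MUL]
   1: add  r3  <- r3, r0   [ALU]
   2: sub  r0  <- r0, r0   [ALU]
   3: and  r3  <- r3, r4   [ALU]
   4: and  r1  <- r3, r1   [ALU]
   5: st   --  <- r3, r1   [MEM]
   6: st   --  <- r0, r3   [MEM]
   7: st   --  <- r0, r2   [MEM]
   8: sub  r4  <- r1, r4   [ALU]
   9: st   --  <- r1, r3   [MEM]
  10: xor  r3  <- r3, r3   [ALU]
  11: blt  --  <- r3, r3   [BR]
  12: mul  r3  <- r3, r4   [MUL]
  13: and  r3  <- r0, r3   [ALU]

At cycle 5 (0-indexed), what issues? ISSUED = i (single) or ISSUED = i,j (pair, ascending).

ISSUED = 7,8

[0] i0,i1  mul.MUL+add.ALU  -- pair
[1] i2,i3  sub.ALU+and.ALU  -- pair
[2] i4  and.ALU  -- RAW r1
[3] i5  st.MEM  -- no-port MEM/MEM
[4] i6  st.MEM  -- no-port MEM/MEM
[5] i7,i8  st.MEM+sub.ALU  -- pair
[6] i9,i10  st.MEM+xor.ALU  -- pair
[7] i11,i12  blt.BR+mul.MUL  -- pair
[8] i13  and.ALU  -- tail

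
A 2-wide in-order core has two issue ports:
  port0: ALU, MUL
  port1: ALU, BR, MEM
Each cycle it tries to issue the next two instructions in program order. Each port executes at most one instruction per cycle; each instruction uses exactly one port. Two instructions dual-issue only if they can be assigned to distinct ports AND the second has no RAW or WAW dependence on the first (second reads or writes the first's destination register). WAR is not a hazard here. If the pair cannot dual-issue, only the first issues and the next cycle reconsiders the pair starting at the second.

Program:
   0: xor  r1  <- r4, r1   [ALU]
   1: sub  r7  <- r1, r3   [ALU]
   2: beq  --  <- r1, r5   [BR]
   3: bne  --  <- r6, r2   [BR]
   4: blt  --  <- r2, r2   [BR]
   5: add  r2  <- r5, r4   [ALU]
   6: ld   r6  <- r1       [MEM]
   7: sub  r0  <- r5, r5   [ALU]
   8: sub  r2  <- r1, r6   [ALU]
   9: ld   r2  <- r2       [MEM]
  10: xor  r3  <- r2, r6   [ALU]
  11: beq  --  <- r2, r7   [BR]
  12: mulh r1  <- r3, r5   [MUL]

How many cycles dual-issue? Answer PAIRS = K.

t=0 i0:xor ; RAW r1
t=1 i1/i2:sub;beq ; pair
t=2 i3:bne ; no-port BR/BR
t=3 i4/i5:blt;add ; pair
t=4 i6/i7:ld;sub ; pair
t=5 i8:sub ; RAW+WAW r2
t=6 i9:ld ; RAW r2
t=7 i10/i11:xor;beq ; pair
t=8 i12:mulh ; tail

PAIRS = 4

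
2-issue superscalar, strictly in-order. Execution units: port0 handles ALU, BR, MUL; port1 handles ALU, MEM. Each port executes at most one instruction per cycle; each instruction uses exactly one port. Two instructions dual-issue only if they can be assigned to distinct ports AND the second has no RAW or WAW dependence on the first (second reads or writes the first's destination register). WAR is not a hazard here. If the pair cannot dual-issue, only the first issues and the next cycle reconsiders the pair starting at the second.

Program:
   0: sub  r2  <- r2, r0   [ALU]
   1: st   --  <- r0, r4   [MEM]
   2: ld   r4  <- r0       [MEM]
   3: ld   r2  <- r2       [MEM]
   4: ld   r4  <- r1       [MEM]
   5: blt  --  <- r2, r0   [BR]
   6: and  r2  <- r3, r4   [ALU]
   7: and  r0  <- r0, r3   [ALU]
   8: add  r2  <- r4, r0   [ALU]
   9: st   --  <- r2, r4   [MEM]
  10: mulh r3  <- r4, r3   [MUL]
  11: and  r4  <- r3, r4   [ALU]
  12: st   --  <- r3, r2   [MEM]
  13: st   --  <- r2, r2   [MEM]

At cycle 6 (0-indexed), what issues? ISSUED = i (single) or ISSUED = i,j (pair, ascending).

[0] i0,i1  sub.ALU st.MEM  -- 2-wide
[1] i2  ld.MEM  -- no-port MEM/MEM
[2] i3  ld.MEM  -- no-port MEM/MEM
[3] i4,i5  ld.MEM blt.BR  -- 2-wide
[4] i6,i7  and.ALU and.ALU  -- 2-wide
[5] i8  add.ALU  -- RAW r2
[6] i9,i10  st.MEM mulh.MUL  -- 2-wide
[7] i11,i12  and.ALU st.MEM  -- 2-wide
[8] i13  st.MEM  -- tail

ISSUED = 9,10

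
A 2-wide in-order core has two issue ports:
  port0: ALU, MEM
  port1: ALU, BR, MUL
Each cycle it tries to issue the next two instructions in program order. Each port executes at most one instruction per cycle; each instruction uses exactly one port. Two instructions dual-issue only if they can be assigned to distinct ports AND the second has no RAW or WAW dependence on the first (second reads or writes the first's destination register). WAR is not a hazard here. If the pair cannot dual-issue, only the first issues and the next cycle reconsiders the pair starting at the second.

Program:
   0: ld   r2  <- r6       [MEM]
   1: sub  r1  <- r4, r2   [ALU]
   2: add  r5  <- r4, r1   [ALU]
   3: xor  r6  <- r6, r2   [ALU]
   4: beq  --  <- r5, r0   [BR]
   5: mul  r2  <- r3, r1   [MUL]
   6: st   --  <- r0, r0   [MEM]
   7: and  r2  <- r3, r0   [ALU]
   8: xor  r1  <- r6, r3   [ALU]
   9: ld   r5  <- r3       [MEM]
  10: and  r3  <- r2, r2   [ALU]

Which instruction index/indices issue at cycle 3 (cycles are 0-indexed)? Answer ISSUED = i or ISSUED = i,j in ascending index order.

t=0 i0:ld ; RAW r2
t=1 i1:sub ; RAW r1
t=2 i2+i3:add+xor ; pair
t=3 i4:beq ; no-port BR/MUL
t=4 i5+i6:mul+st ; pair
t=5 i7+i8:and+xor ; pair
t=6 i9+i10:ld+and ; pair

ISSUED = 4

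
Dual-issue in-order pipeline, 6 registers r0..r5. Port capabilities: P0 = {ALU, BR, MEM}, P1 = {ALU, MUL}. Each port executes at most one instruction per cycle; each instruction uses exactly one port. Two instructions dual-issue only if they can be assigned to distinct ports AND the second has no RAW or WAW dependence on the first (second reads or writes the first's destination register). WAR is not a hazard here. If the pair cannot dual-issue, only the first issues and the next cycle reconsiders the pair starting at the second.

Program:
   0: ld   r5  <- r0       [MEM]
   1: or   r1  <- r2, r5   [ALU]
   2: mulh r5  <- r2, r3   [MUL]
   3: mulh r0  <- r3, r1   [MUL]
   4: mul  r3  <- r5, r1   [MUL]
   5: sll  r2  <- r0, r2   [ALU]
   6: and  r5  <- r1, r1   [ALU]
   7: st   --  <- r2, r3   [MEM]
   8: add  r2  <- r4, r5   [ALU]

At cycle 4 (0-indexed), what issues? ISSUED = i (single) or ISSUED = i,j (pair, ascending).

0. ld @i0  | RAW r5
1. or mulh @i1&i2  | dual
2. mulh @i3  | no-port MUL/MUL
3. mul sll @i4&i5  | dual
4. and st @i6&i7  | dual
5. add @i8  | tail

ISSUED = 6,7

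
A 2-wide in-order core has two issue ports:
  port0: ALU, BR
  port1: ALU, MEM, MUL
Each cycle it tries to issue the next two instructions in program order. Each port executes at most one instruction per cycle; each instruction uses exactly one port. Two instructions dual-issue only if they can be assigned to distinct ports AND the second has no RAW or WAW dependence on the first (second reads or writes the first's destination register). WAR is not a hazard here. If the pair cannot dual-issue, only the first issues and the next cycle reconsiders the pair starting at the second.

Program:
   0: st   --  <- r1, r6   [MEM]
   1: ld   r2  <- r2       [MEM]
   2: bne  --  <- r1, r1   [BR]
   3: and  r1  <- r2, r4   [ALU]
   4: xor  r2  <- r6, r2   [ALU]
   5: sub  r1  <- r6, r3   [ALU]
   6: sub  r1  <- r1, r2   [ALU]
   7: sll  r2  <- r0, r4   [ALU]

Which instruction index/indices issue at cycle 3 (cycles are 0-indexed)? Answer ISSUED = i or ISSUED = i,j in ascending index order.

  cy0 -> i0 (st.MEM) no-port MEM/MEM
  cy1 -> i1/i2 (ld.MEM+bne.BR) dual
  cy2 -> i3/i4 (and.ALU+xor.ALU) dual
  cy3 -> i5 (sub.ALU) RAW+WAW r1
  cy4 -> i6/i7 (sub.ALU+sll.ALU) dual

ISSUED = 5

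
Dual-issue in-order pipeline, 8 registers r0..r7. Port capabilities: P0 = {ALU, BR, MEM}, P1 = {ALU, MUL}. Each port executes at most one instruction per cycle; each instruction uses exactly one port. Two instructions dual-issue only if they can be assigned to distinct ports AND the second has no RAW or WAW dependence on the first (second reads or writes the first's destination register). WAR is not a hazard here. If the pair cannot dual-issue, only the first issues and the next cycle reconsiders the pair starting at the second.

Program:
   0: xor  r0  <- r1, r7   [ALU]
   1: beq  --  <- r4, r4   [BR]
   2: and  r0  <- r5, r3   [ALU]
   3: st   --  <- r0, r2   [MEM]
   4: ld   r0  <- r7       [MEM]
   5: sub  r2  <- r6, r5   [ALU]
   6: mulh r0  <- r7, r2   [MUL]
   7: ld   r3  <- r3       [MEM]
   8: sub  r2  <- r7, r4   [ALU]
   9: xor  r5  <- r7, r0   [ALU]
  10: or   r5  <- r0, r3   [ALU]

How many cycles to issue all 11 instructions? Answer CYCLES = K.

CYCLES = 7

  cy0 -> i0+i1 (xor/beq) pair
  cy1 -> i2 (and) RAW r0
  cy2 -> i3 (st) no-port MEM/MEM
  cy3 -> i4+i5 (ld/sub) pair
  cy4 -> i6+i7 (mulh/ld) pair
  cy5 -> i8+i9 (sub/xor) pair
  cy6 -> i10 (or) tail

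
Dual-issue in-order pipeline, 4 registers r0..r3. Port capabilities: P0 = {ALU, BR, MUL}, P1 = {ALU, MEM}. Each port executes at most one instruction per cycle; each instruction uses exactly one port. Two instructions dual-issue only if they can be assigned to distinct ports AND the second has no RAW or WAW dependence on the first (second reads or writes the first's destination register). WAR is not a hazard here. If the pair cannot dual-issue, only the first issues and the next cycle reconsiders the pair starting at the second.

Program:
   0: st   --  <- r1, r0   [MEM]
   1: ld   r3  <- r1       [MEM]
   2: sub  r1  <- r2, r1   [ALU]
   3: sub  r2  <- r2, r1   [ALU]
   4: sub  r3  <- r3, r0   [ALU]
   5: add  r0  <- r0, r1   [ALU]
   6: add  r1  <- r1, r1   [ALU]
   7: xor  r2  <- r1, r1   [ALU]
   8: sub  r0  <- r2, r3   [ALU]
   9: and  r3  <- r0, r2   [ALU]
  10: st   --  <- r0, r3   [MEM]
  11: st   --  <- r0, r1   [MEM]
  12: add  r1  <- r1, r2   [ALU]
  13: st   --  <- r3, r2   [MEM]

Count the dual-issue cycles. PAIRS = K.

PAIRS = 4

[0] i0  st  -- no-port MEM/MEM
[1] i1&i2  ld+sub  -- dual
[2] i3&i4  sub+sub  -- dual
[3] i5&i6  add+add  -- dual
[4] i7  xor  -- RAW r2
[5] i8  sub  -- RAW r0
[6] i9  and  -- RAW r3
[7] i10  st  -- no-port MEM/MEM
[8] i11&i12  st+add  -- dual
[9] i13  st  -- tail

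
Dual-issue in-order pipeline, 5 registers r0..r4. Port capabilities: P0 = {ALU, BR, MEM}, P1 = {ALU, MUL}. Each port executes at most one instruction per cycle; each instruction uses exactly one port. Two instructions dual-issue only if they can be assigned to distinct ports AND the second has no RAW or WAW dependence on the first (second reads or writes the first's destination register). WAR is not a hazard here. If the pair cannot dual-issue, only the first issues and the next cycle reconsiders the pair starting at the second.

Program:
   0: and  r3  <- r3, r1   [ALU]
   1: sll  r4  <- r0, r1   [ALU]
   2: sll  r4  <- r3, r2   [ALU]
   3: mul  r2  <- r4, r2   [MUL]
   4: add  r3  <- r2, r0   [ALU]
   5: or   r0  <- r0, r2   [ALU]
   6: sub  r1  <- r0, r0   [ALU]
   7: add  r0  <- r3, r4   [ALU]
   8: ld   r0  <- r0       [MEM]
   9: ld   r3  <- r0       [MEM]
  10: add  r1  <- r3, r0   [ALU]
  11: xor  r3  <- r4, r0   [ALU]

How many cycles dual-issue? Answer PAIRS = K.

c0: i0&i1 and.ALU/sll.ALU  dual
c1: i2 sll.ALU  RAW r4
c2: i3 mul.MUL  RAW r2
c3: i4&i5 add.ALU/or.ALU  dual
c4: i6&i7 sub.ALU/add.ALU  dual
c5: i8 ld.MEM  no-port MEM/MEM
c6: i9 ld.MEM  RAW r3
c7: i10&i11 add.ALU/xor.ALU  dual

PAIRS = 4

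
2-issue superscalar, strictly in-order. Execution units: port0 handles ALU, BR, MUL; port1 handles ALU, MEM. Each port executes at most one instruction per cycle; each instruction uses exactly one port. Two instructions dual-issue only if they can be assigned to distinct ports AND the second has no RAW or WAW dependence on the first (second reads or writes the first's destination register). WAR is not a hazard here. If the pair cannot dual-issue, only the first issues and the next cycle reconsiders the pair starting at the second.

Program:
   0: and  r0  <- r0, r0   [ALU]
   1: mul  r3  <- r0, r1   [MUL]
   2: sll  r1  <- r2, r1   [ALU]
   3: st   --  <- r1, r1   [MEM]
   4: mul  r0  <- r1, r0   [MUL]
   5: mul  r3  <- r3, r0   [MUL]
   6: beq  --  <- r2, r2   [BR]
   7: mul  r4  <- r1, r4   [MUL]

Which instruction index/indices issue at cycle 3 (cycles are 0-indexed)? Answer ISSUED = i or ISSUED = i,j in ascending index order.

ISSUED = 5

#0 head=0: and.ALU i0 RAW r0
#1 head=1: mul.MUL sll.ALU i1+i2 2-wide
#2 head=3: st.MEM mul.MUL i3+i4 2-wide
#3 head=5: mul.MUL i5 no-port MUL/BR
#4 head=6: beq.BR i6 no-port BR/MUL
#5 head=7: mul.MUL i7 tail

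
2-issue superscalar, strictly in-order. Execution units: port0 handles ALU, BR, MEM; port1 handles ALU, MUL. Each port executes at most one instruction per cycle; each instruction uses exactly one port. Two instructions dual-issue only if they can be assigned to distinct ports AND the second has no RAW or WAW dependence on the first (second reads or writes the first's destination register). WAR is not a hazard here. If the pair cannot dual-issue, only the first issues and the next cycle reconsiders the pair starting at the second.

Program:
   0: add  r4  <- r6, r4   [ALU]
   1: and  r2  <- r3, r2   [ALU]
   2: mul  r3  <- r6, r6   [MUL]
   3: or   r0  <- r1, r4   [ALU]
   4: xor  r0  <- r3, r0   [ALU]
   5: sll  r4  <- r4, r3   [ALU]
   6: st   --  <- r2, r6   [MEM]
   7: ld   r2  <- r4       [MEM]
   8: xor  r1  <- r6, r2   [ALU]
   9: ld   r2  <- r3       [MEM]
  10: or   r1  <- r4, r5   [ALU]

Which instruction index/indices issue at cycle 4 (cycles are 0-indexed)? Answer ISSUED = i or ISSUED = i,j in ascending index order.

t=0 i0&i1:add and ; pair
t=1 i2&i3:mul or ; pair
t=2 i4&i5:xor sll ; pair
t=3 i6:st ; no-port MEM/MEM
t=4 i7:ld ; RAW r2
t=5 i8&i9:xor ld ; pair
t=6 i10:or ; tail

ISSUED = 7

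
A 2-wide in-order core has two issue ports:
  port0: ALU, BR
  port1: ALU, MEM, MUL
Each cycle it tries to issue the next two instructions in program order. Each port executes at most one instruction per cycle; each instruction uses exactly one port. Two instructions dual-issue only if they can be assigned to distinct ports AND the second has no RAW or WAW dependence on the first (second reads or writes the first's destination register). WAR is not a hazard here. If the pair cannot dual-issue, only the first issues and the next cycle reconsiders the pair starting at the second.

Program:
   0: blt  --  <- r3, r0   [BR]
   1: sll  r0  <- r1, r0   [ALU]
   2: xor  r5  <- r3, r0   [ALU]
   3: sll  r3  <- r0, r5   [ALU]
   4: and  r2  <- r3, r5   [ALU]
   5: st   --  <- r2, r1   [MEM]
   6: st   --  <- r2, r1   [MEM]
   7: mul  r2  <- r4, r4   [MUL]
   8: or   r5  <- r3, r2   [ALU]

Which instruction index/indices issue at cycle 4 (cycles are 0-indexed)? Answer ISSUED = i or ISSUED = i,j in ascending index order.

ISSUED = 5

  cy0 -> i0,i1 (blt.BR/sll.ALU) dual
  cy1 -> i2 (xor.ALU) RAW r5
  cy2 -> i3 (sll.ALU) RAW r3
  cy3 -> i4 (and.ALU) RAW r2
  cy4 -> i5 (st.MEM) no-port MEM/MEM
  cy5 -> i6 (st.MEM) no-port MEM/MUL
  cy6 -> i7 (mul.MUL) RAW r2
  cy7 -> i8 (or.ALU) tail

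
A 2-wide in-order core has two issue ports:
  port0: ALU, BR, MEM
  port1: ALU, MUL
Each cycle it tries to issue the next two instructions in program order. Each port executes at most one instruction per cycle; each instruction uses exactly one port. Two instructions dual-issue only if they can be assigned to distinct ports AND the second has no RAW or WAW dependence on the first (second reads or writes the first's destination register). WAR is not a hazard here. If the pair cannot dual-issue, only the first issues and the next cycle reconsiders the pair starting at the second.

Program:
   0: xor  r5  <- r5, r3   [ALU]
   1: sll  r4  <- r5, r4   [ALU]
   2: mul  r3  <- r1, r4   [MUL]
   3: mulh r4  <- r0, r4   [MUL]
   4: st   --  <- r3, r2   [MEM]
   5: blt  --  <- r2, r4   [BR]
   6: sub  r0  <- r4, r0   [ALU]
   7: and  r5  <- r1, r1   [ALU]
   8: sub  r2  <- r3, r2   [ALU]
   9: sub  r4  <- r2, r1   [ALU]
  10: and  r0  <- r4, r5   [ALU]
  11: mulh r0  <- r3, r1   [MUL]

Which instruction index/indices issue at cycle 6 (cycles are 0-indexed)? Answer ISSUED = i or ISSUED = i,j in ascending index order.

c0: i0 xor.ALU  RAW r5
c1: i1 sll.ALU  RAW r4
c2: i2 mul.MUL  no-port MUL/MUL
c3: i3+i4 mulh.MUL+st.MEM  pair
c4: i5+i6 blt.BR+sub.ALU  pair
c5: i7+i8 and.ALU+sub.ALU  pair
c6: i9 sub.ALU  RAW r4
c7: i10 and.ALU  WAW r0
c8: i11 mulh.MUL  tail

ISSUED = 9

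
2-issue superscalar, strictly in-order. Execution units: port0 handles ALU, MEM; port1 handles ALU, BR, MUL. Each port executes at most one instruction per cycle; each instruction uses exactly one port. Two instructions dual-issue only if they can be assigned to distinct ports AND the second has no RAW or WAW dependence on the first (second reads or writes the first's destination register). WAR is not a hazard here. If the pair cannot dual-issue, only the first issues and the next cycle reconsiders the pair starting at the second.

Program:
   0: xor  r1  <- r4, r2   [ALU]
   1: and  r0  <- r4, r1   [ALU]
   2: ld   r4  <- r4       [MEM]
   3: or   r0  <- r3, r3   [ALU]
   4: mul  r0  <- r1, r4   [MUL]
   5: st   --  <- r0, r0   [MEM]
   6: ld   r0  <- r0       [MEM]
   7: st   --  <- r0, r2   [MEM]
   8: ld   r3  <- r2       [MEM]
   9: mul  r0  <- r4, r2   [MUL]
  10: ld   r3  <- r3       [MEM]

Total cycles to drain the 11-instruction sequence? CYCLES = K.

#0 head=0: xor.ALU i0 RAW r1
#1 head=1: and.ALU;ld.MEM i1+i2 pair
#2 head=3: or.ALU i3 WAW r0
#3 head=4: mul.MUL i4 RAW r0
#4 head=5: st.MEM i5 no-port MEM/MEM
#5 head=6: ld.MEM i6 no-port MEM/MEM
#6 head=7: st.MEM i7 no-port MEM/MEM
#7 head=8: ld.MEM;mul.MUL i8+i9 pair
#8 head=10: ld.MEM i10 tail

CYCLES = 9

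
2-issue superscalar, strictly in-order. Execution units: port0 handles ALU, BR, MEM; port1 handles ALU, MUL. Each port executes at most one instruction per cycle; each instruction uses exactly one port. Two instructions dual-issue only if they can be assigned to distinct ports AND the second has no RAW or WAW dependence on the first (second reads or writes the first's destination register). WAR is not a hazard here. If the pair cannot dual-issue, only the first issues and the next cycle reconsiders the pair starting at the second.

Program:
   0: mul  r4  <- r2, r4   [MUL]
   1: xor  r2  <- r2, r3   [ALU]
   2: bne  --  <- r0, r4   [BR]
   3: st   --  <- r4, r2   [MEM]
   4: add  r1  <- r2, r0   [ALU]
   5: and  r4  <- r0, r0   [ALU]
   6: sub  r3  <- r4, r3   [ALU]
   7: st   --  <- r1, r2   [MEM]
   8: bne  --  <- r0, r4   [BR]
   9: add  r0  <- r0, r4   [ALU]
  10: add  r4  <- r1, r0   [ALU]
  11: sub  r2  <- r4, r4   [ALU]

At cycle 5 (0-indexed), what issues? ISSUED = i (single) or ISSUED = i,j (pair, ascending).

c0: i0+i1 mul.MUL xor.ALU  pair
c1: i2 bne.BR  no-port BR/MEM
c2: i3+i4 st.MEM add.ALU  pair
c3: i5 and.ALU  RAW r4
c4: i6+i7 sub.ALU st.MEM  pair
c5: i8+i9 bne.BR add.ALU  pair
c6: i10 add.ALU  RAW r4
c7: i11 sub.ALU  tail

ISSUED = 8,9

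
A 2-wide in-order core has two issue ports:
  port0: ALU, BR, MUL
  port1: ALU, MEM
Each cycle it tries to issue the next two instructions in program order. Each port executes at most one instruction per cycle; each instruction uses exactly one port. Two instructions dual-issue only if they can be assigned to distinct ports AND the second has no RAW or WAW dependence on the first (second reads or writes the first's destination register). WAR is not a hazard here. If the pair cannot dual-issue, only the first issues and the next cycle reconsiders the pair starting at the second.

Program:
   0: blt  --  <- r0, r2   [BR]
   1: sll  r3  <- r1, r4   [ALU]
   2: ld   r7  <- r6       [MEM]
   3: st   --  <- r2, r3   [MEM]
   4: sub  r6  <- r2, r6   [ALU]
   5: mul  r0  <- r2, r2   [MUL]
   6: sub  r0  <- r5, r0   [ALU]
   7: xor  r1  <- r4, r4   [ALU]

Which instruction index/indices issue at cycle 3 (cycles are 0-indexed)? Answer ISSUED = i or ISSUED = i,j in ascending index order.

ISSUED = 5

t=0 i0,i1:blt;sll ; 2-wide
t=1 i2:ld ; no-port MEM/MEM
t=2 i3,i4:st;sub ; 2-wide
t=3 i5:mul ; RAW+WAW r0
t=4 i6,i7:sub;xor ; 2-wide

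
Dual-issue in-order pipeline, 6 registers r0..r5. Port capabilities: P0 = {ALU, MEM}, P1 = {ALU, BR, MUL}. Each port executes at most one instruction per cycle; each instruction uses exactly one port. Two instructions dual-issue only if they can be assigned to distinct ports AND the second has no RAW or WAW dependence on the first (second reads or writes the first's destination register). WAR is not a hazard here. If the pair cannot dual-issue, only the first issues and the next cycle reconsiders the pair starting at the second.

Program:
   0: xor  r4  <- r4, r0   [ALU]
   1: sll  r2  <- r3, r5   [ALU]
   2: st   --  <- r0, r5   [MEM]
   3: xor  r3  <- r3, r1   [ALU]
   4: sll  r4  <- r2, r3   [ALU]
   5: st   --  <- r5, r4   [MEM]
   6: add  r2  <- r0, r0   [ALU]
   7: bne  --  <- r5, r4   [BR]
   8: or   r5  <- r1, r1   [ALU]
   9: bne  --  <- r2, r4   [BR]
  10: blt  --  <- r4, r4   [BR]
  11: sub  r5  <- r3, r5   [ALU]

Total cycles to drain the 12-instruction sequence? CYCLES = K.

CYCLES = 7

0. xor;sll @i0/i1  | dual
1. st;xor @i2/i3  | dual
2. sll @i4  | RAW r4
3. st;add @i5/i6  | dual
4. bne;or @i7/i8  | dual
5. bne @i9  | no-port BR/BR
6. blt;sub @i10/i11  | dual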